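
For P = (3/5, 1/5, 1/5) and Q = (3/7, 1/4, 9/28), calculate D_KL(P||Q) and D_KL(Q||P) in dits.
D_KL(P||Q) = 0.0271, D_KL(Q||P) = 0.0278

KL divergence is not symmetric: D_KL(P||Q) ≠ D_KL(Q||P) in general.

D_KL(P||Q) = 0.0271 dits
D_KL(Q||P) = 0.0278 dits

No, they are not equal!

This asymmetry is why KL divergence is not a true distance metric.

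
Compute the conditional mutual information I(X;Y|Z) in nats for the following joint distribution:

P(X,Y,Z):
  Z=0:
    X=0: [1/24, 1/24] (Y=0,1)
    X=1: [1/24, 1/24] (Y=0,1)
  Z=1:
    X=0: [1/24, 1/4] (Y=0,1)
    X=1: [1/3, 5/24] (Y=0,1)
0.0929 nats

Conditional mutual information: I(X;Y|Z) = H(X|Z) + H(Y|Z) - H(X,Y|Z)

H(Z) = 0.4506
H(X,Z) = 1.1056 → H(X|Z) = 0.6551
H(Y,Z) = 1.1395 → H(Y|Z) = 0.6890
H(X,Y,Z) = 1.7017 → H(X,Y|Z) = 1.2511

I(X;Y|Z) = 0.6551 + 0.6890 - 1.2511 = 0.0929 nats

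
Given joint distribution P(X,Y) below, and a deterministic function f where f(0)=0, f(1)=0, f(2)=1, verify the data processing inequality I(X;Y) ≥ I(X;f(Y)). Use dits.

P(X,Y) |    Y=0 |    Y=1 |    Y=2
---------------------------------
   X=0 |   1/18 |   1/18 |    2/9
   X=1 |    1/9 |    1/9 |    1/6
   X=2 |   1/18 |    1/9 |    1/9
I(X;Y) = 0.0151, I(X;f(Y)) = 0.0124, inequality holds: 0.0151 ≥ 0.0124

Data Processing Inequality: For any Markov chain X → Y → Z, we have I(X;Y) ≥ I(X;Z).

Here Z = f(Y) is a deterministic function of Y, forming X → Y → Z.

Original I(X;Y) = 0.0151 dits

After applying f:
P(X,Z) where Z=f(Y):
- P(X,Z=0) = P(X,Y=0) + P(X,Y=1)
- P(X,Z=1) = P(X,Y=2)

I(X;Z) = I(X;f(Y)) = 0.0124 dits

Verification: 0.0151 ≥ 0.0124 ✓

Information cannot be created by processing; the function f can only lose information about X.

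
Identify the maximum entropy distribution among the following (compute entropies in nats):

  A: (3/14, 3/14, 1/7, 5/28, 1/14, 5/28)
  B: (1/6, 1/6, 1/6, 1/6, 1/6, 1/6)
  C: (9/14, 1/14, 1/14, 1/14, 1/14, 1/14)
B

For a discrete distribution over n outcomes, entropy is maximized by the uniform distribution.

Computing entropies:
H(A) = 1.7420 nats
H(B) = 1.7918 nats
H(C) = 1.2266 nats

The uniform distribution (where all probabilities equal 1/6) achieves the maximum entropy of log_e(6) = 1.7918 nats.

Distribution B has the highest entropy.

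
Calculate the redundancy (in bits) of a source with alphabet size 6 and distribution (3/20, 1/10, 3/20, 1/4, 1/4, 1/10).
0.0995 bits

Redundancy measures how far a source is from maximum entropy:
R = H_max - H(X)

Maximum entropy for 6 symbols: H_max = log_2(6) = 2.5850 bits
Actual entropy: H(X) = 2.4855 bits
Redundancy: R = 2.5850 - 2.4855 = 0.0995 bits

This redundancy represents potential for compression: the source could be compressed by 0.0995 bits per symbol.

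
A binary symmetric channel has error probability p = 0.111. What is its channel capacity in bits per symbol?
0.4971 bits

For a binary symmetric channel (BSC) with error probability p:
Capacity C = 1 - H(p) bits per symbol

where H(p) = -p log₂(p) - (1-p) log₂(1-p) is the binary entropy function.

H(0.111) = 0.5029 bits
C = 1 - 0.5029 = 0.4971 bits per symbol

This means we can reliably transmit up to 0.4971 bits of information per channel use.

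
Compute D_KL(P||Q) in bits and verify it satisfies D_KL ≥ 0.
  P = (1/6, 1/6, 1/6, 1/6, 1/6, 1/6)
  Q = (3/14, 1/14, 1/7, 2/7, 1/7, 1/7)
0.1249 bits

KL divergence satisfies the Gibbs inequality: D_KL(P||Q) ≥ 0 for all distributions P, Q.

D_KL(P||Q) = Σ p(x) log(p(x)/q(x))
Term by term:
  x=0: 1/6 × log_2[(1/6)/(3/14)] = -0.0604
  x=1: 1/6 × log_2[(1/6)/(1/14)] = 0.2037
  x=2: 1/6 × log_2[(1/6)/(1/7)] = 0.0371
  x=3: 1/6 × log_2[(1/6)/(2/7)] = -0.1296
  x=4: 1/6 × log_2[(1/6)/(1/7)] = 0.0371
  x=5: 1/6 × log_2[(1/6)/(1/7)] = 0.0371
D_KL(P||Q) = 0.1249 bits

D_KL(P||Q) = 0.1249 ≥ 0 ✓

This non-negativity is a fundamental property: relative entropy cannot be negative because it measures how different Q is from P.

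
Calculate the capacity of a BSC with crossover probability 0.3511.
0.0650 bits

For a binary symmetric channel (BSC) with error probability p:
Capacity C = 1 - H(p) bits per symbol

where H(p) = -p log₂(p) - (1-p) log₂(1-p) is the binary entropy function.

H(0.3511) = 0.9350 bits
C = 1 - 0.9350 = 0.0650 bits per symbol

This means we can reliably transmit up to 0.0650 bits of information per channel use.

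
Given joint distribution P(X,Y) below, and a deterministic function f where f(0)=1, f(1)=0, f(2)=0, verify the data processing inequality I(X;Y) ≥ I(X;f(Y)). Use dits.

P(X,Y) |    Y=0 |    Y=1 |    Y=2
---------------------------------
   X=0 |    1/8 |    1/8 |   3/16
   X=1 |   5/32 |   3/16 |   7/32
I(X;Y) = 0.0006, I(X;f(Y)) = 0.0000, inequality holds: 0.0006 ≥ 0.0000

Data Processing Inequality: For any Markov chain X → Y → Z, we have I(X;Y) ≥ I(X;Z).

Here Z = f(Y) is a deterministic function of Y, forming X → Y → Z.

Original I(X;Y) = 0.0006 dits

After applying f:
P(X,Z) where Z=f(Y):
- P(X,Z=0) = P(X,Y=1) + P(X,Y=2)
- P(X,Z=1) = P(X,Y=0)

I(X;Z) = I(X;f(Y)) = 0.0000 dits

Verification: 0.0006 ≥ 0.0000 ✓

Information cannot be created by processing; the function f can only lose information about X.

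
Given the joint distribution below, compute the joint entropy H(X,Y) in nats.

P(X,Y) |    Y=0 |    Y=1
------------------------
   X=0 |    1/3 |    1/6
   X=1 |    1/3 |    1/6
1.3297 nats

Joint entropy is H(X,Y) = -Σ_{x,y} p(x,y) log p(x,y).

Summing over all non-zero entries:
H(X,Y) = -[1/3·log_e(1/3) + 1/6·log_e(1/6) + 1/3·log_e(1/3) + 1/6·log_e(1/6)]
H(X,Y) = 1.3297 nats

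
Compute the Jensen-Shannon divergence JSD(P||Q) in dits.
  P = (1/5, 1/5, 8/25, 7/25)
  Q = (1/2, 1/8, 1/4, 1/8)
0.0239 dits

Jensen-Shannon divergence is:
JSD(P||Q) = 0.5 × D_KL(P||M) + 0.5 × D_KL(Q||M)
where M = 0.5 × (P + Q) is the mixture distribution.

M = 0.5 × (1/5, 1/5, 8/25, 7/25) + 0.5 × (1/2, 1/8, 1/4, 1/8) = (7/20, 0.1625, 0.285, 0.2025)

D_KL(P||M) = 0.0249 dits
D_KL(Q||M) = 0.0228 dits

JSD(P||Q) = 0.5 × 0.0249 + 0.5 × 0.0228 = 0.0239 dits

Unlike KL divergence, JSD is symmetric and bounded: 0 ≤ JSD ≤ log(2).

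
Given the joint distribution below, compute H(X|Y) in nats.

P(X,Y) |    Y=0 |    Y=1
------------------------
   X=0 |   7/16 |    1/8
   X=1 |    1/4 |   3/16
0.6610 nats

Using the chain rule: H(X|Y) = H(X,Y) - H(Y)

First, compute H(X,Y) = 1.2820 nats

Marginal P(Y) = (11/16, 5/16)
H(Y) = 0.6211 nats

H(X|Y) = H(X,Y) - H(Y) = 1.2820 - 0.6211 = 0.6610 nats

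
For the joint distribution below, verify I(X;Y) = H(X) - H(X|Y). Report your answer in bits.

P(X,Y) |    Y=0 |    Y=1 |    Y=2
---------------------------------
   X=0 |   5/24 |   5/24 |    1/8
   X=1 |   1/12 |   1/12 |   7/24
I(X;Y) = 0.1243 bits

Mutual information has multiple equivalent forms:
- I(X;Y) = H(X) - H(X|Y)
- I(X;Y) = H(Y) - H(Y|X)
- I(X;Y) = H(X) + H(Y) - H(X,Y)

Computing all quantities:
H(X) = 0.9950, H(Y) = 1.5632, H(X,Y) = 2.4339
H(X|Y) = 0.8707, H(Y|X) = 1.4389

Verification:
H(X) - H(X|Y) = 0.9950 - 0.8707 = 0.1243
H(Y) - H(Y|X) = 1.5632 - 1.4389 = 0.1243
H(X) + H(Y) - H(X,Y) = 0.9950 + 1.5632 - 2.4339 = 0.1243

All forms give I(X;Y) = 0.1243 bits. ✓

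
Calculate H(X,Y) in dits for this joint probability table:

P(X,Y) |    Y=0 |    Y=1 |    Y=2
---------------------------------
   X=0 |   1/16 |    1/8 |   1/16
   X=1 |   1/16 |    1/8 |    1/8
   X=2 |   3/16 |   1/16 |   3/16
0.9123 dits

Joint entropy is H(X,Y) = -Σ_{x,y} p(x,y) log p(x,y).

Summing over all non-zero entries:
H(X,Y) = -[1/16·log_10(1/16) + 1/8·log_10(1/8) + 1/16·log_10(1/16) + 1/16·log_10(1/16) + 1/8·log_10(1/8) + 1/8·log_10(1/8) + 3/16·log_10(3/16) + 1/16·log_10(1/16) + 3/16·log_10(3/16)]
H(X,Y) = 0.9123 dits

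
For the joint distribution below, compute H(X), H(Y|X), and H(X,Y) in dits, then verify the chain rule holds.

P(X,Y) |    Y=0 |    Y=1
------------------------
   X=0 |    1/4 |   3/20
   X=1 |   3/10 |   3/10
H(X,Y) = 0.5878, H(X) = 0.2923, H(Y|X) = 0.2955 (all in dits)

Chain rule: H(X,Y) = H(X) + H(Y|X)

Left side — joint entropy directly:
H(X,Y) = -Σ p(x,y) log p(x,y) = 0.5878 dits

Right side — compute H(Y|X) from the conditional distributions:
P(X) = (2/5, 3/5), so H(X) = 0.2923 dits
H(Y|X) = Σ_x P(X=x) · H(Y|X=x):
  P(Y|X=0) = (5/8, 3/8), H(Y|X=0) = 0.2873, weight P(X=0) = 2/5
  P(Y|X=1) = (1/2, 1/2), H(Y|X=1) = 0.3010, weight P(X=1) = 3/5
H(Y|X) = 0.2955 dits

H(X) + H(Y|X) = 0.2923 + 0.2955 = 0.5878 dits

Both sides equal 0.5878 dits. ✓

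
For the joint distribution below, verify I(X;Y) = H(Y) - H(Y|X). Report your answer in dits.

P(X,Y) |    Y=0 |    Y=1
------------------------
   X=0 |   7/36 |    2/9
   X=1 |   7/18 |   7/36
I(X;Y) = 0.0087 dits

Mutual information has multiple equivalent forms:
- I(X;Y) = H(X) - H(X|Y)
- I(X;Y) = H(Y) - H(Y|X)
- I(X;Y) = H(X) + H(Y) - H(X,Y)

Computing all quantities:
H(X) = 0.2950, H(Y) = 0.2950, H(X,Y) = 0.5813
H(X|Y) = 0.2863, H(Y|X) = 0.2863

Verification:
H(X) - H(X|Y) = 0.2950 - 0.2863 = 0.0087
H(Y) - H(Y|X) = 0.2950 - 0.2863 = 0.0087
H(X) + H(Y) - H(X,Y) = 0.2950 + 0.2950 - 0.5813 = 0.0087

All forms give I(X;Y) = 0.0087 dits. ✓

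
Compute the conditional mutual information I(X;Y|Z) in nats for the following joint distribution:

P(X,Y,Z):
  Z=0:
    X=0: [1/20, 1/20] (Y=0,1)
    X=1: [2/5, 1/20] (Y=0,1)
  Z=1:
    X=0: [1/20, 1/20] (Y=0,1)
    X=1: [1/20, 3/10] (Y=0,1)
0.0600 nats

Conditional mutual information: I(X;Y|Z) = H(X|Z) + H(Y|Z) - H(X,Y|Z)

H(Z) = 0.6881
H(X,Z) = 1.1873 → H(X|Z) = 0.4991
H(Y,Z) = 1.1873 → H(Y|Z) = 0.4991
H(X,Y,Z) = 1.6264 → H(X,Y|Z) = 0.9383

I(X;Y|Z) = 0.4991 + 0.4991 - 0.9383 = 0.0600 nats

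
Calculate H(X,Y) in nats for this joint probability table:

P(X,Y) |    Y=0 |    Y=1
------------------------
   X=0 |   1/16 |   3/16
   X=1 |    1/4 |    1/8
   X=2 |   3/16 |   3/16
1.7214 nats

Joint entropy is H(X,Y) = -Σ_{x,y} p(x,y) log p(x,y).

Summing over all non-zero entries:
H(X,Y) = -[1/16·log_e(1/16) + 3/16·log_e(3/16) + 1/4·log_e(1/4) + 1/8·log_e(1/8) + 3/16·log_e(3/16) + 3/16·log_e(3/16)]
H(X,Y) = 1.7214 nats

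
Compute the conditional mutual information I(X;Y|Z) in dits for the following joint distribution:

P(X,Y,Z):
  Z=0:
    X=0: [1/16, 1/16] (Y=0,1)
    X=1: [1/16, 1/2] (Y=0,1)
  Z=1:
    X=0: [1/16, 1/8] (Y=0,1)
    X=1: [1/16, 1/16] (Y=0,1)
0.0206 dits

Conditional mutual information: I(X;Y|Z) = H(X|Z) + H(Y|Z) - H(X,Y|Z)

H(Z) = 0.2697
H(X,Z) = 0.5026 → H(X|Z) = 0.2329
H(Y,Z) = 0.5026 → H(Y|Z) = 0.2329
H(X,Y,Z) = 0.7149 → H(X,Y|Z) = 0.4452

I(X;Y|Z) = 0.2329 + 0.2329 - 0.4452 = 0.0206 dits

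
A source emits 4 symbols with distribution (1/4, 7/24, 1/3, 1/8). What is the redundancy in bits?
0.0782 bits

Redundancy measures how far a source is from maximum entropy:
R = H_max - H(X)

Maximum entropy for 4 symbols: H_max = log_2(4) = 2.0000 bits
Actual entropy: H(X) = 1.9218 bits
Redundancy: R = 2.0000 - 1.9218 = 0.0782 bits

This redundancy represents potential for compression: the source could be compressed by 0.0782 bits per symbol.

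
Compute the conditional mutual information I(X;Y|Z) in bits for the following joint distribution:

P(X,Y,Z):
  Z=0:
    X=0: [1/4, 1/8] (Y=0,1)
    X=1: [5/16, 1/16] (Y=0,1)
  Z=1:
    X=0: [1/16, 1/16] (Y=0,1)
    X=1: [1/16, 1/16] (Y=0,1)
0.0203 bits

Conditional mutual information: I(X;Y|Z) = H(X|Z) + H(Y|Z) - H(X,Y|Z)

H(Z) = 0.8113
H(X,Z) = 1.8113 → H(X|Z) = 1.0000
H(Y,Z) = 1.6697 → H(Y|Z) = 0.8585
H(X,Y,Z) = 2.6494 → H(X,Y|Z) = 1.8381

I(X;Y|Z) = 1.0000 + 0.8585 - 1.8381 = 0.0203 bits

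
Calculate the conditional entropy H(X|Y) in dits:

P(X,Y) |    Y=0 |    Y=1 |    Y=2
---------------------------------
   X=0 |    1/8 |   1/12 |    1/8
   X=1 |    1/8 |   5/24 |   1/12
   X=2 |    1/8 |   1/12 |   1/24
0.4508 dits

Using the chain rule: H(X|Y) = H(X,Y) - H(Y)

First, compute H(X,Y) = 0.9208 dits

Marginal P(Y) = (3/8, 3/8, 1/4)
H(Y) = 0.4700 dits

H(X|Y) = H(X,Y) - H(Y) = 0.9208 - 0.4700 = 0.4508 dits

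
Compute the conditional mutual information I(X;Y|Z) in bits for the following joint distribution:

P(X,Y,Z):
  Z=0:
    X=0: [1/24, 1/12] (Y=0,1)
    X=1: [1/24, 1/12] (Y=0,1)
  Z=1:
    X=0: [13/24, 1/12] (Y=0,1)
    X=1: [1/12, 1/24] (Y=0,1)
0.0187 bits

Conditional mutual information: I(X;Y|Z) = H(X|Z) + H(Y|Z) - H(X,Y|Z)

H(Z) = 0.8113
H(X,Z) = 1.5488 → H(X|Z) = 0.7375
H(Y,Z) = 1.5284 → H(Y|Z) = 0.7171
H(X,Y,Z) = 2.2472 → H(X,Y|Z) = 1.4359

I(X;Y|Z) = 0.7375 + 0.7171 - 1.4359 = 0.0187 bits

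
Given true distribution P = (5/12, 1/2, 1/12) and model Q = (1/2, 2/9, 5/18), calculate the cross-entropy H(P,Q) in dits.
0.4984 dits

Cross-entropy: H(P,Q) = -Σ p(x) log q(x)

Alternatively: H(P,Q) = H(P) + D_KL(P||Q)
H(P) = 0.3989 dits
D_KL(P||Q) = 0.0995 dits

H(P,Q) = 0.3989 + 0.0995 = 0.4984 dits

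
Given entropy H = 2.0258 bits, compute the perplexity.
4.0722

Perplexity is 2^H (or exp(H) for natural log).

H = 2.0258 bits
Perplexity = 2^2.0258 = 4.0722

Interpretation: The model's uncertainty is equivalent to choosing uniformly among 4.1 options.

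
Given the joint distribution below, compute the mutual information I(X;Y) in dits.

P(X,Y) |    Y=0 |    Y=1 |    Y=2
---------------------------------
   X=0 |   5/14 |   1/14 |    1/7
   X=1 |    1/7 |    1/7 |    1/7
0.0214 dits

Mutual information: I(X;Y) = H(X) + H(Y) - H(X,Y)

Marginals:
P(X) = (4/7, 3/7), H(X) = 0.2966 dits
P(Y) = (1/2, 3/14, 2/7), H(Y) = 0.4493 dits

Joint entropy: H(X,Y) = 0.7245 dits

I(X;Y) = 0.2966 + 0.4493 - 0.7245 = 0.0214 dits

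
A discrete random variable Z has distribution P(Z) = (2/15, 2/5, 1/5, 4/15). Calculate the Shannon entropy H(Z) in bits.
1.8892 bits

Shannon entropy is H(X) = -Σ p(x) log p(x).

For P = (2/15, 2/5, 1/5, 4/15):
H = -2/15 × log_2(2/15) -2/5 × log_2(2/5) -1/5 × log_2(1/5) -4/15 × log_2(4/15)
H = 1.8892 bits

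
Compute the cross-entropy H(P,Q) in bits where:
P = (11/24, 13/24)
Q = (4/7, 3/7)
1.0322 bits

Cross-entropy: H(P,Q) = -Σ p(x) log q(x)

Alternatively: H(P,Q) = H(P) + D_KL(P||Q)
H(P) = 0.9950 bits
D_KL(P||Q) = 0.0372 bits

H(P,Q) = 0.9950 + 0.0372 = 1.0322 bits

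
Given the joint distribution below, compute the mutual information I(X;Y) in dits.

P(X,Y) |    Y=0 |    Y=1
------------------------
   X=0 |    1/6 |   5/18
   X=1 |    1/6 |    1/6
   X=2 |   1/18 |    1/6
0.0079 dits

Mutual information: I(X;Y) = H(X) + H(Y) - H(X,Y)

Marginals:
P(X) = (4/9, 1/3, 2/9), H(X) = 0.4607 dits
P(Y) = (7/18, 11/18), H(Y) = 0.2902 dits

Joint entropy: H(X,Y) = 0.7430 dits

I(X;Y) = 0.4607 + 0.2902 - 0.7430 = 0.0079 dits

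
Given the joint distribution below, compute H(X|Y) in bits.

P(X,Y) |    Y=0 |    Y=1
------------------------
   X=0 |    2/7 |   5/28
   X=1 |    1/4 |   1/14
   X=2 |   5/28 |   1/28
1.4846 bits

Using the chain rule: H(X|Y) = H(X,Y) - H(Y)

First, compute H(X,Y) = 2.3477 bits

Marginal P(Y) = (5/7, 2/7)
H(Y) = 0.8631 bits

H(X|Y) = H(X,Y) - H(Y) = 2.3477 - 0.8631 = 1.4846 bits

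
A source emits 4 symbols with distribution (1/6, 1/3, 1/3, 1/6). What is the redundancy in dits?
0.0246 dits

Redundancy measures how far a source is from maximum entropy:
R = H_max - H(X)

Maximum entropy for 4 symbols: H_max = log_10(4) = 0.6021 dits
Actual entropy: H(X) = 0.5775 dits
Redundancy: R = 0.6021 - 0.5775 = 0.0246 dits

This redundancy represents potential for compression: the source could be compressed by 0.0246 dits per symbol.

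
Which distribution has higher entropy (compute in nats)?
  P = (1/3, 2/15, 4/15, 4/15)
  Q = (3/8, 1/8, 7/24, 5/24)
P

Computing entropies in nats:
H(P) = 1.3398
H(Q) = 1.3139

Distribution P has higher entropy.

Intuition: The distribution closer to uniform (more spread out) has higher entropy.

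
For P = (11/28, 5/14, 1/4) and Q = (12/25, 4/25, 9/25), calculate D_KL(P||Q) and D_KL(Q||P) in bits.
D_KL(P||Q) = 0.1687, D_KL(Q||P) = 0.1428

KL divergence is not symmetric: D_KL(P||Q) ≠ D_KL(Q||P) in general.

D_KL(P||Q) = 0.1687 bits
D_KL(Q||P) = 0.1428 bits

No, they are not equal!

This asymmetry is why KL divergence is not a true distance metric.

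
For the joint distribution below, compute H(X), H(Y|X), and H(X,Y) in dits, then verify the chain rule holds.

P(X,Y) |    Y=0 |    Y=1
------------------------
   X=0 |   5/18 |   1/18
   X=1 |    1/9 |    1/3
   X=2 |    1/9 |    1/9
H(X,Y) = 0.7014, H(X) = 0.4607, H(Y|X) = 0.2407 (all in dits)

Chain rule: H(X,Y) = H(X) + H(Y|X)

Left side — joint entropy directly:
H(X,Y) = -Σ p(x,y) log p(x,y) = 0.7014 dits

Right side — compute H(Y|X) from the conditional distributions:
P(X) = (1/3, 4/9, 2/9), so H(X) = 0.4607 dits
H(Y|X) = Σ_x P(X=x) · H(Y|X=x):
  P(Y|X=0) = (5/6, 1/6), H(Y|X=0) = 0.1957, weight P(X=0) = 1/3
  P(Y|X=1) = (1/4, 3/4), H(Y|X=1) = 0.2442, weight P(X=1) = 4/9
  P(Y|X=2) = (1/2, 1/2), H(Y|X=2) = 0.3010, weight P(X=2) = 2/9
H(Y|X) = 0.2407 dits

H(X) + H(Y|X) = 0.4607 + 0.2407 = 0.7014 dits

Both sides equal 0.7014 dits. ✓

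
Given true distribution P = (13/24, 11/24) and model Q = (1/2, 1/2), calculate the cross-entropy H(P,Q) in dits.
0.3010 dits

Cross-entropy: H(P,Q) = -Σ p(x) log q(x)

Alternatively: H(P,Q) = H(P) + D_KL(P||Q)
H(P) = 0.2995 dits
D_KL(P||Q) = 0.0015 dits

H(P,Q) = 0.2995 + 0.0015 = 0.3010 dits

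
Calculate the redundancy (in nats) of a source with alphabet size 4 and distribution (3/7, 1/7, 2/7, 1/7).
0.1093 nats

Redundancy measures how far a source is from maximum entropy:
R = H_max - H(X)

Maximum entropy for 4 symbols: H_max = log_e(4) = 1.3863 nats
Actual entropy: H(X) = 1.2770 nats
Redundancy: R = 1.3863 - 1.2770 = 0.1093 nats

This redundancy represents potential for compression: the source could be compressed by 0.1093 nats per symbol.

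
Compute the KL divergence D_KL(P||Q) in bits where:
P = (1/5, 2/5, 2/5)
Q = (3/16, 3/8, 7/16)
0.0042 bits

KL divergence: D_KL(P||Q) = Σ p(x) log(p(x)/q(x))

Computing term by term:
  x=0: 1/5 × log_2[(1/5)/(3/16)] = 1/5 × 0.0931 = 0.0186
  x=1: 2/5 × log_2[(2/5)/(3/8)] = 2/5 × 0.0931 = 0.0372
  x=2: 2/5 × log_2[(2/5)/(7/16)] = 2/5 × -0.1293 = -0.0517

D_KL(P||Q) = 0.0042 bits

Note: KL divergence is always non-negative and equals 0 iff P = Q.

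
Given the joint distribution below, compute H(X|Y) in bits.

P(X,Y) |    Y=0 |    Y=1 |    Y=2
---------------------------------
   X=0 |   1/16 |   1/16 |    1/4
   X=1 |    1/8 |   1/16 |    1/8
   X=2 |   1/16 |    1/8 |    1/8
1.5000 bits

Using the chain rule: H(X|Y) = H(X,Y) - H(Y)

First, compute H(X,Y) = 3.0000 bits

Marginal P(Y) = (1/4, 1/4, 1/2)
H(Y) = 1.5000 bits

H(X|Y) = H(X,Y) - H(Y) = 3.0000 - 1.5000 = 1.5000 bits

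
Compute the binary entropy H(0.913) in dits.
0.1284 dits

The binary entropy function is:
H(p) = -p log(p) - (1-p) log(1-p)

H(0.913) = -0.913 × log_10(0.913) - 0.087 × log_10(0.087)
H(0.913) = 0.1284 dits

Note: Binary entropy is maximized at p=0.5 (H=1 bit) and minimized at p=0 or p=1 (H=0).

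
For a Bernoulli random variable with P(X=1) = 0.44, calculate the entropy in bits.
0.9896 bits

The binary entropy function is:
H(p) = -p log(p) - (1-p) log(1-p)

H(0.44) = -0.44 × log_2(0.44) - 0.56 × log_2(0.56)
H(0.44) = 0.9896 bits

Note: Binary entropy is maximized at p=0.5 (H=1 bit) and minimized at p=0 or p=1 (H=0).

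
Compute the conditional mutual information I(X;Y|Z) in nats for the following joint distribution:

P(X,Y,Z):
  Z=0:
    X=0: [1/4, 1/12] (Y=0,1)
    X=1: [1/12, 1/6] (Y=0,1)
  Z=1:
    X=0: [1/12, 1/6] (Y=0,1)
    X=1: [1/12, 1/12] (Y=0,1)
0.0576 nats

Conditional mutual information: I(X;Y|Z) = H(X|Z) + H(Y|Z) - H(X,Y|Z)

H(Z) = 0.6792
H(X,Z) = 1.3580 → H(X|Z) = 0.6788
H(Y,Z) = 1.3580 → H(Y|Z) = 0.6788
H(X,Y,Z) = 1.9792 → H(X,Y|Z) = 1.3000

I(X;Y|Z) = 0.6788 + 0.6788 - 1.3000 = 0.0576 nats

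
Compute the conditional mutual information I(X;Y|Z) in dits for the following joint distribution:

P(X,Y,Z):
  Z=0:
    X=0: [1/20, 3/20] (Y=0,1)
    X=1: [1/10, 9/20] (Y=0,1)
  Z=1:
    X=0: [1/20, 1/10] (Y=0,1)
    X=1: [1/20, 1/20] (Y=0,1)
0.0024 dits

Conditional mutual information: I(X;Y|Z) = H(X|Z) + H(Y|Z) - H(X,Y|Z)

H(Z) = 0.2442
H(X,Z) = 0.5062 → H(X|Z) = 0.2620
H(Y,Z) = 0.4803 → H(Y|Z) = 0.2361
H(X,Y,Z) = 0.7398 → H(X,Y|Z) = 0.4956

I(X;Y|Z) = 0.2620 + 0.2361 - 0.4956 = 0.0024 dits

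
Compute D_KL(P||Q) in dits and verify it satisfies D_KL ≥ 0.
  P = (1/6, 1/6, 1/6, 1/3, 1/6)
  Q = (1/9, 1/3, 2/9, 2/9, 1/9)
0.0464 dits

KL divergence satisfies the Gibbs inequality: D_KL(P||Q) ≥ 0 for all distributions P, Q.

D_KL(P||Q) = Σ p(x) log(p(x)/q(x))
Term by term:
  x=0: 1/6 × log_10[(1/6)/(1/9)] = 0.0293
  x=1: 1/6 × log_10[(1/6)/(1/3)] = -0.0502
  x=2: 1/6 × log_10[(1/6)/(2/9)] = -0.0208
  x=3: 1/3 × log_10[(1/3)/(2/9)] = 0.0587
  x=4: 1/6 × log_10[(1/6)/(1/9)] = 0.0293
D_KL(P||Q) = 0.0464 dits

D_KL(P||Q) = 0.0464 ≥ 0 ✓

This non-negativity is a fundamental property: relative entropy cannot be negative because it measures how different Q is from P.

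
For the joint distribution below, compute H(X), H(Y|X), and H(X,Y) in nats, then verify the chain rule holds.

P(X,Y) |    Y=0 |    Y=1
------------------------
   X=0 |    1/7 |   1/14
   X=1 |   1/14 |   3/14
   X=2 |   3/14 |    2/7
H(X,Y) = 1.6731, H(X) = 1.0346, H(Y|X) = 0.6385 (all in nats)

Chain rule: H(X,Y) = H(X) + H(Y|X)

Left side — joint entropy directly:
H(X,Y) = -Σ p(x,y) log p(x,y) = 1.6731 nats

Right side — compute H(Y|X) from the conditional distributions:
P(X) = (3/14, 2/7, 1/2), so H(X) = 1.0346 nats
H(Y|X) = Σ_x P(X=x) · H(Y|X=x):
  P(Y|X=0) = (2/3, 1/3), H(Y|X=0) = 0.6365, weight P(X=0) = 3/14
  P(Y|X=1) = (1/4, 3/4), H(Y|X=1) = 0.5623, weight P(X=1) = 2/7
  P(Y|X=2) = (3/7, 4/7), H(Y|X=2) = 0.6829, weight P(X=2) = 1/2
H(Y|X) = 0.6385 nats

H(X) + H(Y|X) = 1.0346 + 0.6385 = 1.6731 nats

Both sides equal 1.6731 nats. ✓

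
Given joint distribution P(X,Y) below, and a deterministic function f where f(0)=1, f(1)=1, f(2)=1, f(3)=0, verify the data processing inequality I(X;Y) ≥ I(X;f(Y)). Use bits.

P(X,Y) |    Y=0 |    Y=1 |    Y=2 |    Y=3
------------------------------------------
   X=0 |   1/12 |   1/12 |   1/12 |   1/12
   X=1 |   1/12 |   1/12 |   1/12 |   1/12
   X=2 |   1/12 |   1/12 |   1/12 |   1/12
I(X;Y) = 0.0000, I(X;f(Y)) = 0.0000, inequality holds: 0.0000 ≥ 0.0000

Data Processing Inequality: For any Markov chain X → Y → Z, we have I(X;Y) ≥ I(X;Z).

Here Z = f(Y) is a deterministic function of Y, forming X → Y → Z.

Original I(X;Y) = 0.0000 bits

After applying f:
P(X,Z) where Z=f(Y):
- P(X,Z=0) = P(X,Y=3)
- P(X,Z=1) = P(X,Y=0) + P(X,Y=1) + P(X,Y=2)

I(X;Z) = I(X;f(Y)) = 0.0000 bits

Verification: 0.0000 ≥ 0.0000 ✓

Information cannot be created by processing; the function f can only lose information about X.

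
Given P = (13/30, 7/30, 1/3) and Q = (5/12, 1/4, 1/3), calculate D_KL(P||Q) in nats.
0.0009 nats

KL divergence: D_KL(P||Q) = Σ p(x) log(p(x)/q(x))

Computing term by term:
  x=0: 13/30 × log_e[(13/30)/(5/12)] = 13/30 × 0.0392 = 0.0170
  x=1: 7/30 × log_e[(7/30)/(1/4)] = 7/30 × -0.0690 = -0.0161
  x=2: 1/3 × log_e[(1/3)/(1/3)] = 1/3 × 0.0000 = 0.0000

D_KL(P||Q) = 0.0009 nats

Note: KL divergence is always non-negative and equals 0 iff P = Q.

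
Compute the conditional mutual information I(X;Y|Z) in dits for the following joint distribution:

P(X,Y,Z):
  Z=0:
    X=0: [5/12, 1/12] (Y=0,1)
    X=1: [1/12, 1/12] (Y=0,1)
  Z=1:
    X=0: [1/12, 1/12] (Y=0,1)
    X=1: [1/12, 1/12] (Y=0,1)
0.0148 dits

Conditional mutual information: I(X;Y|Z) = H(X|Z) + H(Y|Z) - H(X,Y|Z)

H(Z) = 0.2764
H(X,Z) = 0.5396 → H(X|Z) = 0.2632
H(Y,Z) = 0.5396 → H(Y|Z) = 0.2632
H(X,Y,Z) = 0.7879 → H(X,Y|Z) = 0.5115

I(X;Y|Z) = 0.2632 + 0.2632 - 0.5115 = 0.0148 dits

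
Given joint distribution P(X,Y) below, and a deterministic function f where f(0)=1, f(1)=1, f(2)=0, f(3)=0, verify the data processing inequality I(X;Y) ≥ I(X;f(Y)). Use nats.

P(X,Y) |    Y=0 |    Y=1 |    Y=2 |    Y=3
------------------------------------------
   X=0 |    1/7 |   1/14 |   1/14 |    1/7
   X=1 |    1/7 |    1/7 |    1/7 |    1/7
I(X;Y) = 0.0140, I(X;f(Y)) = 0.0000, inequality holds: 0.0140 ≥ 0.0000

Data Processing Inequality: For any Markov chain X → Y → Z, we have I(X;Y) ≥ I(X;Z).

Here Z = f(Y) is a deterministic function of Y, forming X → Y → Z.

Original I(X;Y) = 0.0140 nats

After applying f:
P(X,Z) where Z=f(Y):
- P(X,Z=0) = P(X,Y=2) + P(X,Y=3)
- P(X,Z=1) = P(X,Y=0) + P(X,Y=1)

I(X;Z) = I(X;f(Y)) = 0.0000 nats

Verification: 0.0140 ≥ 0.0000 ✓

Information cannot be created by processing; the function f can only lose information about X.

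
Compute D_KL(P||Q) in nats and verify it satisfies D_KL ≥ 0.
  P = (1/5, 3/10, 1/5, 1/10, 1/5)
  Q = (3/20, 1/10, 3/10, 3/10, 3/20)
0.2537 nats

KL divergence satisfies the Gibbs inequality: D_KL(P||Q) ≥ 0 for all distributions P, Q.

D_KL(P||Q) = Σ p(x) log(p(x)/q(x))
Term by term:
  x=0: 1/5 × log_e[(1/5)/(3/20)] = 0.0575
  x=1: 3/10 × log_e[(3/10)/(1/10)] = 0.3296
  x=2: 1/5 × log_e[(1/5)/(3/10)] = -0.0811
  x=3: 1/10 × log_e[(1/10)/(3/10)] = -0.1099
  x=4: 1/5 × log_e[(1/5)/(3/20)] = 0.0575
D_KL(P||Q) = 0.2537 nats

D_KL(P||Q) = 0.2537 ≥ 0 ✓

This non-negativity is a fundamental property: relative entropy cannot be negative because it measures how different Q is from P.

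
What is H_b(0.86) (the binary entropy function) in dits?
0.1759 dits

The binary entropy function is:
H(p) = -p log(p) - (1-p) log(1-p)

H(0.86) = -0.86 × log_10(0.86) - 0.14 × log_10(0.14)
H(0.86) = 0.1759 dits

Note: Binary entropy is maximized at p=0.5 (H=1 bit) and minimized at p=0 or p=1 (H=0).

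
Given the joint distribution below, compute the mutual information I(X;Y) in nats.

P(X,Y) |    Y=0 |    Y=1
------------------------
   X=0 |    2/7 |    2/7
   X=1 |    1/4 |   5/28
0.0034 nats

Mutual information: I(X;Y) = H(X) + H(Y) - H(X,Y)

Marginals:
P(X) = (4/7, 3/7), H(X) = 0.6829 nats
P(Y) = (15/28, 13/28), H(Y) = 0.6906 nats

Joint entropy: H(X,Y) = 1.3701 nats

I(X;Y) = 0.6829 + 0.6906 - 1.3701 = 0.0034 nats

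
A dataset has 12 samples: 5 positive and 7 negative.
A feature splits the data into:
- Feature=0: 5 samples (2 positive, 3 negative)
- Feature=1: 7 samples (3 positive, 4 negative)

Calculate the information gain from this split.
0.0006 bits

Information Gain = H(Y) - H(Y|Feature)

Before split:
P(positive) = 5/12 = 0.4167
H(Y) = 0.9799 bits

After split:
Feature=0: H = 0.9710 bits (weight = 5/12)
Feature=1: H = 0.9852 bits (weight = 7/12)
H(Y|Feature) = (5/12)×0.9710 + (7/12)×0.9852 = 0.9793 bits

Information Gain = 0.9799 - 0.9793 = 0.0006 bits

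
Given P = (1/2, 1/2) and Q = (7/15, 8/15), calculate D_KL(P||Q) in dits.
0.0010 dits

KL divergence: D_KL(P||Q) = Σ p(x) log(p(x)/q(x))

Computing term by term:
  x=0: 1/2 × log_10[(1/2)/(7/15)] = 1/2 × 0.0300 = 0.0150
  x=1: 1/2 × log_10[(1/2)/(8/15)] = 1/2 × -0.0280 = -0.0140

D_KL(P||Q) = 0.0010 dits

Note: KL divergence is always non-negative and equals 0 iff P = Q.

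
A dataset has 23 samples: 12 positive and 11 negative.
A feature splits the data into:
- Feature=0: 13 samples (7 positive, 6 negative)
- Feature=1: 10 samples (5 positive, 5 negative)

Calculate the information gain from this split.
0.0011 bits

Information Gain = H(Y) - H(Y|Feature)

Before split:
P(positive) = 12/23 = 0.5217
H(Y) = 0.9986 bits

After split:
Feature=0: H = 0.9957 bits (weight = 13/23)
Feature=1: H = 1.0000 bits (weight = 10/23)
H(Y|Feature) = (13/23)×0.9957 + (10/23)×1.0000 = 0.9976 bits

Information Gain = 0.9986 - 0.9976 = 0.0011 bits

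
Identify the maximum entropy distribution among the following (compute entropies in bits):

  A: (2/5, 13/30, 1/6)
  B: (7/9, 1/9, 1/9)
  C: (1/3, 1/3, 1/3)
C

For a discrete distribution over n outcomes, entropy is maximized by the uniform distribution.

Computing entropies:
H(A) = 1.4824 bits
H(B) = 0.9864 bits
H(C) = 1.5850 bits

The uniform distribution (where all probabilities equal 1/3) achieves the maximum entropy of log_2(3) = 1.5850 bits.

Distribution C has the highest entropy.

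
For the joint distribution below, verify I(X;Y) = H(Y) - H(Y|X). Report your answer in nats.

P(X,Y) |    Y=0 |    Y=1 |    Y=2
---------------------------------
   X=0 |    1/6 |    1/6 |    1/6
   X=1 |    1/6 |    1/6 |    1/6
I(X;Y) = 0.0000 nats

Mutual information has multiple equivalent forms:
- I(X;Y) = H(X) - H(X|Y)
- I(X;Y) = H(Y) - H(Y|X)
- I(X;Y) = H(X) + H(Y) - H(X,Y)

Computing all quantities:
H(X) = 0.6931, H(Y) = 1.0986, H(X,Y) = 1.7918
H(X|Y) = 0.6931, H(Y|X) = 1.0986

Verification:
H(X) - H(X|Y) = 0.6931 - 0.6931 = 0.0000
H(Y) - H(Y|X) = 1.0986 - 1.0986 = 0.0000
H(X) + H(Y) - H(X,Y) = 0.6931 + 1.0986 - 1.7918 = 0.0000

All forms give I(X;Y) = 0.0000 nats. ✓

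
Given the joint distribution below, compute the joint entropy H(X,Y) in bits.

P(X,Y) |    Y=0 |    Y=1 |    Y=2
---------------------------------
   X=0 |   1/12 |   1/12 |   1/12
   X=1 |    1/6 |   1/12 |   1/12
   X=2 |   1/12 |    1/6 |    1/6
3.0850 bits

Joint entropy is H(X,Y) = -Σ_{x,y} p(x,y) log p(x,y).

Summing over all non-zero entries:
H(X,Y) = -[1/12·log_2(1/12) + 1/12·log_2(1/12) + 1/12·log_2(1/12) + 1/6·log_2(1/6) + 1/12·log_2(1/12) + 1/12·log_2(1/12) + 1/12·log_2(1/12) + 1/6·log_2(1/6) + 1/6·log_2(1/6)]
H(X,Y) = 3.0850 bits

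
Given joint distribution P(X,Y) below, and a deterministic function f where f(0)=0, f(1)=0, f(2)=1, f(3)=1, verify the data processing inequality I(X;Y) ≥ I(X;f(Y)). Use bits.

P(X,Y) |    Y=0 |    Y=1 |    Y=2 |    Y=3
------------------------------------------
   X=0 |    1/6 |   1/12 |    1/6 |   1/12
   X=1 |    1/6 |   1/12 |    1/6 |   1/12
I(X;Y) = 0.0000, I(X;f(Y)) = 0.0000, inequality holds: 0.0000 ≥ 0.0000

Data Processing Inequality: For any Markov chain X → Y → Z, we have I(X;Y) ≥ I(X;Z).

Here Z = f(Y) is a deterministic function of Y, forming X → Y → Z.

Original I(X;Y) = 0.0000 bits

After applying f:
P(X,Z) where Z=f(Y):
- P(X,Z=0) = P(X,Y=0) + P(X,Y=1)
- P(X,Z=1) = P(X,Y=2) + P(X,Y=3)

I(X;Z) = I(X;f(Y)) = 0.0000 bits

Verification: 0.0000 ≥ 0.0000 ✓

Information cannot be created by processing; the function f can only lose information about X.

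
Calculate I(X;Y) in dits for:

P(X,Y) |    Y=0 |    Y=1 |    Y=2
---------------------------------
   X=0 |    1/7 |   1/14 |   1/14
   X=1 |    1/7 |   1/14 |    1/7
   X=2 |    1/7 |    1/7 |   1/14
0.0123 dits

Mutual information: I(X;Y) = H(X) + H(Y) - H(X,Y)

Marginals:
P(X) = (2/7, 5/14, 5/14), H(X) = 0.4748 dits
P(Y) = (3/7, 2/7, 2/7), H(Y) = 0.4686 dits

Joint entropy: H(X,Y) = 0.9311 dits

I(X;Y) = 0.4748 + 0.4686 - 0.9311 = 0.0123 dits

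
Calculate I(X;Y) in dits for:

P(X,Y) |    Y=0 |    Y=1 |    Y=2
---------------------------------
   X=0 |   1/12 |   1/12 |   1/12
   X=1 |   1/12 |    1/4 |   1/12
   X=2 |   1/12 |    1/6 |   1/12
0.0098 dits

Mutual information: I(X;Y) = H(X) + H(Y) - H(X,Y)

Marginals:
P(X) = (1/4, 5/12, 1/3), H(X) = 0.4680 dits
P(Y) = (1/4, 1/2, 1/4), H(Y) = 0.4515 dits

Joint entropy: H(X,Y) = 0.9097 dits

I(X;Y) = 0.4680 + 0.4515 - 0.9097 = 0.0098 dits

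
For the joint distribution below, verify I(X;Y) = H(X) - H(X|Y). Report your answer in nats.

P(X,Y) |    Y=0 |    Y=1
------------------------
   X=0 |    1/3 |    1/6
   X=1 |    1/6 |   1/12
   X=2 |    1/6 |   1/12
I(X;Y) = 0.0000 nats

Mutual information has multiple equivalent forms:
- I(X;Y) = H(X) - H(X|Y)
- I(X;Y) = H(Y) - H(Y|X)
- I(X;Y) = H(X) + H(Y) - H(X,Y)

Computing all quantities:
H(X) = 1.0397, H(Y) = 0.6365, H(X,Y) = 1.6762
H(X|Y) = 1.0397, H(Y|X) = 0.6365

Verification:
H(X) - H(X|Y) = 1.0397 - 1.0397 = 0.0000
H(Y) - H(Y|X) = 0.6365 - 0.6365 = 0.0000
H(X) + H(Y) - H(X,Y) = 1.0397 + 0.6365 - 1.6762 = 0.0000

All forms give I(X;Y) = 0.0000 nats. ✓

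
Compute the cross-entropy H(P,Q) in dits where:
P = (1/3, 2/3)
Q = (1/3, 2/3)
0.2764 dits

Cross-entropy: H(P,Q) = -Σ p(x) log q(x)

Alternatively: H(P,Q) = H(P) + D_KL(P||Q)
H(P) = 0.2764 dits
D_KL(P||Q) = 0.0000 dits

H(P,Q) = 0.2764 + 0.0000 = 0.2764 dits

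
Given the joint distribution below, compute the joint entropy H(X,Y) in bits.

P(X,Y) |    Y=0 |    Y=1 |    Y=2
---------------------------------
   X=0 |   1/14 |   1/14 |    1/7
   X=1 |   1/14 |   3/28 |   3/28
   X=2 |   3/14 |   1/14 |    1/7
3.0567 bits

Joint entropy is H(X,Y) = -Σ_{x,y} p(x,y) log p(x,y).

Summing over all non-zero entries:
H(X,Y) = -[1/14·log_2(1/14) + 1/14·log_2(1/14) + 1/7·log_2(1/7) + 1/14·log_2(1/14) + 3/28·log_2(3/28) + 3/28·log_2(3/28) + 3/14·log_2(3/14) + 1/14·log_2(1/14) + 1/7·log_2(1/7)]
H(X,Y) = 3.0567 bits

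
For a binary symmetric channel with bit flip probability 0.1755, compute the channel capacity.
0.3299 bits

For a binary symmetric channel (BSC) with error probability p:
Capacity C = 1 - H(p) bits per symbol

where H(p) = -p log₂(p) - (1-p) log₂(1-p) is the binary entropy function.

H(0.1755) = 0.6701 bits
C = 1 - 0.6701 = 0.3299 bits per symbol

This means we can reliably transmit up to 0.3299 bits of information per channel use.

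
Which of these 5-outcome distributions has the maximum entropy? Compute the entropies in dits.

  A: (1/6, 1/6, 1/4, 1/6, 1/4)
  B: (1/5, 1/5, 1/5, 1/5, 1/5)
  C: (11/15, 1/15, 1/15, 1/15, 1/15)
B

For a discrete distribution over n outcomes, entropy is maximized by the uniform distribution.

Computing entropies:
H(A) = 0.6901 dits
H(B) = 0.6990 dits
H(C) = 0.4124 dits

The uniform distribution (where all probabilities equal 1/5) achieves the maximum entropy of log_10(5) = 0.6990 dits.

Distribution B has the highest entropy.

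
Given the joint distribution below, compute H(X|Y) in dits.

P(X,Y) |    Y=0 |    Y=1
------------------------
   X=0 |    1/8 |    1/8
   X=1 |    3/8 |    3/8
0.2442 dits

Using the chain rule: H(X|Y) = H(X,Y) - H(Y)

First, compute H(X,Y) = 0.5452 dits

Marginal P(Y) = (1/2, 1/2)
H(Y) = 0.3010 dits

H(X|Y) = H(X,Y) - H(Y) = 0.5452 - 0.3010 = 0.2442 dits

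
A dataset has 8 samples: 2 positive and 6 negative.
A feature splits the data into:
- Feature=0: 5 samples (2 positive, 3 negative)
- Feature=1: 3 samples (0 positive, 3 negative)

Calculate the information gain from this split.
0.2044 bits

Information Gain = H(Y) - H(Y|Feature)

Before split:
P(positive) = 2/8 = 0.2500
H(Y) = 0.8113 bits

After split:
Feature=0: H = 0.9710 bits (weight = 5/8)
Feature=1: H = 0.0000 bits (weight = 3/8)
H(Y|Feature) = (5/8)×0.9710 + (3/8)×0.0000 = 0.6068 bits

Information Gain = 0.8113 - 0.6068 = 0.2044 bits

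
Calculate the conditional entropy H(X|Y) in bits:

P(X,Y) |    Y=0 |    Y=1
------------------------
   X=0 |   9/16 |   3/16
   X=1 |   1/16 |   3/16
0.6681 bits

Using the chain rule: H(X|Y) = H(X,Y) - H(Y)

First, compute H(X,Y) = 1.6226 bits

Marginal P(Y) = (5/8, 3/8)
H(Y) = 0.9544 bits

H(X|Y) = H(X,Y) - H(Y) = 1.6226 - 0.9544 = 0.6681 bits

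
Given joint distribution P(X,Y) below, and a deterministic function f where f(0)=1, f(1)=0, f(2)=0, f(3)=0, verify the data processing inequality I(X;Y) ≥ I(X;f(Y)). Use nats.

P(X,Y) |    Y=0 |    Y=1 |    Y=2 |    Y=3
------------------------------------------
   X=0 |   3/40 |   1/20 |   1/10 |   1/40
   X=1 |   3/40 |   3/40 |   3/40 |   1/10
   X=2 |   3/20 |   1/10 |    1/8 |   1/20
I(X;Y) = 0.0344, I(X;f(Y)) = 0.0067, inequality holds: 0.0344 ≥ 0.0067

Data Processing Inequality: For any Markov chain X → Y → Z, we have I(X;Y) ≥ I(X;Z).

Here Z = f(Y) is a deterministic function of Y, forming X → Y → Z.

Original I(X;Y) = 0.0344 nats

After applying f:
P(X,Z) where Z=f(Y):
- P(X,Z=0) = P(X,Y=1) + P(X,Y=2) + P(X,Y=3)
- P(X,Z=1) = P(X,Y=0)

I(X;Z) = I(X;f(Y)) = 0.0067 nats

Verification: 0.0344 ≥ 0.0067 ✓

Information cannot be created by processing; the function f can only lose information about X.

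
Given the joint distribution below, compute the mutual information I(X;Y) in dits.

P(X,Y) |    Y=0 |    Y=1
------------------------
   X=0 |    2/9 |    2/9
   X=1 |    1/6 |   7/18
0.0090 dits

Mutual information: I(X;Y) = H(X) + H(Y) - H(X,Y)

Marginals:
P(X) = (4/9, 5/9), H(X) = 0.2983 dits
P(Y) = (7/18, 11/18), H(Y) = 0.2902 dits

Joint entropy: H(X,Y) = 0.5795 dits

I(X;Y) = 0.2983 + 0.2902 - 0.5795 = 0.0090 dits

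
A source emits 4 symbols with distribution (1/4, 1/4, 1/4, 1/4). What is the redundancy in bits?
0.0000 bits

Redundancy measures how far a source is from maximum entropy:
R = H_max - H(X)

Maximum entropy for 4 symbols: H_max = log_2(4) = 2.0000 bits
Actual entropy: H(X) = 2.0000 bits
Redundancy: R = 2.0000 - 2.0000 = 0.0000 bits

This redundancy represents potential for compression: the source could be compressed by 0.0000 bits per symbol.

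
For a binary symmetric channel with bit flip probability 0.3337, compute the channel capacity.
0.0813 bits

For a binary symmetric channel (BSC) with error probability p:
Capacity C = 1 - H(p) bits per symbol

where H(p) = -p log₂(p) - (1-p) log₂(1-p) is the binary entropy function.

H(0.3337) = 0.9187 bits
C = 1 - 0.9187 = 0.0813 bits per symbol

This means we can reliably transmit up to 0.0813 bits of information per channel use.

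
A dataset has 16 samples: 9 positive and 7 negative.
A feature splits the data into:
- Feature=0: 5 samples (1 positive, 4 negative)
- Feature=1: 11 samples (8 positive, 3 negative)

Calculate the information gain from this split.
0.1819 bits

Information Gain = H(Y) - H(Y|Feature)

Before split:
P(positive) = 9/16 = 0.5625
H(Y) = 0.9887 bits

After split:
Feature=0: H = 0.7219 bits (weight = 5/16)
Feature=1: H = 0.8454 bits (weight = 11/16)
H(Y|Feature) = (5/16)×0.7219 + (11/16)×0.8454 = 0.8068 bits

Information Gain = 0.9887 - 0.8068 = 0.1819 bits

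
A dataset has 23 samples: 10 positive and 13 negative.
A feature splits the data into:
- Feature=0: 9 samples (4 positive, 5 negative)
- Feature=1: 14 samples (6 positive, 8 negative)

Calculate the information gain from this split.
0.0002 bits

Information Gain = H(Y) - H(Y|Feature)

Before split:
P(positive) = 10/23 = 0.4348
H(Y) = 0.9877 bits

After split:
Feature=0: H = 0.9911 bits (weight = 9/23)
Feature=1: H = 0.9852 bits (weight = 14/23)
H(Y|Feature) = (9/23)×0.9911 + (14/23)×0.9852 = 0.9875 bits

Information Gain = 0.9877 - 0.9875 = 0.0002 bits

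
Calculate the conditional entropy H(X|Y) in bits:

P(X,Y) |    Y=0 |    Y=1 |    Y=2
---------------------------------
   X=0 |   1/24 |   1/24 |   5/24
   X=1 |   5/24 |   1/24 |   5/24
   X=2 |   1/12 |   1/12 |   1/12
1.4246 bits

Using the chain rule: H(X|Y) = H(X,Y) - H(Y)

First, compute H(X,Y) = 2.8838 bits

Marginal P(Y) = (1/3, 1/6, 1/2)
H(Y) = 1.4591 bits

H(X|Y) = H(X,Y) - H(Y) = 2.8838 - 1.4591 = 1.4246 bits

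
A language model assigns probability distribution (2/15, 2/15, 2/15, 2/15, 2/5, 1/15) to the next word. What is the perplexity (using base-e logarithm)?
5.0615

Perplexity is e^H (or exp(H) for natural log).

First, H = -Σ p log p = 1.6217 nats
Perplexity = e^1.6217 = 5.0615

Interpretation: The model's uncertainty is equivalent to choosing uniformly among 5.1 options.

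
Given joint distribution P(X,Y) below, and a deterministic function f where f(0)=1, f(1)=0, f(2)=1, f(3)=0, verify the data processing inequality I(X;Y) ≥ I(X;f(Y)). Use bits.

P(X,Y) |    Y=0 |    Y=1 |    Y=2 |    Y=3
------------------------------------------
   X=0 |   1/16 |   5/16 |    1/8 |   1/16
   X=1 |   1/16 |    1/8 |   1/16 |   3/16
I(X;Y) = 0.1111, I(X;f(Y)) = 0.0019, inequality holds: 0.1111 ≥ 0.0019

Data Processing Inequality: For any Markov chain X → Y → Z, we have I(X;Y) ≥ I(X;Z).

Here Z = f(Y) is a deterministic function of Y, forming X → Y → Z.

Original I(X;Y) = 0.1111 bits

After applying f:
P(X,Z) where Z=f(Y):
- P(X,Z=0) = P(X,Y=1) + P(X,Y=3)
- P(X,Z=1) = P(X,Y=0) + P(X,Y=2)

I(X;Z) = I(X;f(Y)) = 0.0019 bits

Verification: 0.1111 ≥ 0.0019 ✓

Information cannot be created by processing; the function f can only lose information about X.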